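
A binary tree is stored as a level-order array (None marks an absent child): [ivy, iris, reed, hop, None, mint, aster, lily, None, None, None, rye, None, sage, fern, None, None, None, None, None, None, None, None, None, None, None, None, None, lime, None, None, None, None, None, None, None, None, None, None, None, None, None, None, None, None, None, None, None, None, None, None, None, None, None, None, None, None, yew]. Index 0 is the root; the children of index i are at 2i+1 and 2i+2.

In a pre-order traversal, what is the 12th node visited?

fern

Pre-order visits the node, then its left subtree, then its right subtree.
Visit ivy.
At ivy: go left to iris.
  Visit iris.
  At iris: go left to hop.
    Visit hop.
    At hop: go left to lily.
      lily is a leaf — visit lily.
    At hop: no right child.
  At iris: no right child.
At ivy: go right to reed.
  Visit reed.
  At reed: go left to mint.
    Visit mint.
    At mint: go left to rye.
      rye is a leaf — visit rye.
    At mint: no right child.
  At reed: go right to aster.
    Visit aster.
    At aster: go left to sage.
      Visit sage.
      At sage: no left child.
      At sage: go right to lime.
        Visit lime.
        At lime: go left to yew.
          yew is a leaf — visit yew.
        At lime: no right child.
    At aster: go right to fern.
      fern is a leaf — visit fern.
Full pre-order sequence: ivy, iris, hop, lily, reed, mint, rye, aster, sage, lime, yew, fern.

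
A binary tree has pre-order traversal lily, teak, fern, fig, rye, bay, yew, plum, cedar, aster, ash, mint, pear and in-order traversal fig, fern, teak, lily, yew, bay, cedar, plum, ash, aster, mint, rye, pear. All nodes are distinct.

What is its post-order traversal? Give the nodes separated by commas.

fig, fern, teak, yew, cedar, ash, mint, aster, plum, bay, pear, rye, lily

The first element of pre-order is the root; it splits in-order into left and right subtrees.
Root lily: left subtree has 3 nodes {fig, fern, teak}, right has 9 {yew, bay, cedar, plum, ash, aster, mint, rye, pear}.
  Root teak: left subtree has 2 nodes {fig, fern}, right has 0 { }.
    Root fern: left subtree has 1 node {fig}, right has 0 { }.
  Root rye: left subtree has 7 nodes {yew, bay, cedar, plum, ash, aster, mint}, right has 1 {pear}.
    Root bay: left subtree has 1 node {yew}, right has 5 {cedar, plum, ash, aster, mint}.
      Root plum: left subtree has 1 node {cedar}, right has 3 {ash, aster, mint}.
        Root aster: left subtree has 1 node {ash}, right has 1 {mint}.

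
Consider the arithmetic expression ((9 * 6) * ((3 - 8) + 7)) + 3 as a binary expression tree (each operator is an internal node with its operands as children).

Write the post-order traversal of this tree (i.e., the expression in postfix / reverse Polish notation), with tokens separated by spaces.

9 6 * 3 8 - 7 + * 3 +

Post-order on an expression tree gives postfix notation: for each operator, emit left operand, right operand, then the operator.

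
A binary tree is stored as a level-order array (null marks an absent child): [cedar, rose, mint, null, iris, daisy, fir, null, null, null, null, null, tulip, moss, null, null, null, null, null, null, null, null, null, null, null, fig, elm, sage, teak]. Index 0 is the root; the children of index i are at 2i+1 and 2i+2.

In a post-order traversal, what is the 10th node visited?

Post-order visits the left subtree, then the right subtree, then the node.
At cedar: go left to rose.
  At rose: no left child.
  At rose: go right to iris.
    iris is a leaf — visit iris.
  Visit rose.
At cedar: go right to mint.
  At mint: go left to daisy.
    At daisy: no left child.
    At daisy: go right to tulip.
      At tulip: go left to fig.
        fig is a leaf — visit fig.
      At tulip: go right to elm.
        elm is a leaf — visit elm.
      Visit tulip.
    Visit daisy.
  At mint: go right to fir.
    At fir: go left to moss.
      At moss: go left to sage.
        sage is a leaf — visit sage.
      At moss: go right to teak.
        teak is a leaf — visit teak.
      Visit moss.
    At fir: no right child.
    Visit fir.
  Visit mint.
Visit cedar.
Full post-order sequence: iris, rose, fig, elm, tulip, daisy, sage, teak, moss, fir, mint, cedar.

fir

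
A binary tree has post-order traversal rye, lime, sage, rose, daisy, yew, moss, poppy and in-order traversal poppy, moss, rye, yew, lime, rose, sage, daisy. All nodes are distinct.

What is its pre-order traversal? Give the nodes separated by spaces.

The last element of post-order is the root; it splits in-order into left and right subtrees.
Root poppy: left subtree has 0 nodes { }, right has 7 {moss, rye, yew, lime, rose, sage, daisy}.
  Root moss: left subtree has 0 nodes { }, right has 6 {rye, yew, lime, rose, sage, daisy}.
    Root yew: left subtree has 1 node {rye}, right has 4 {lime, rose, sage, daisy}.
      Root daisy: left subtree has 3 nodes {lime, rose, sage}, right has 0 { }.
        Root rose: left subtree has 1 node {lime}, right has 1 {sage}.

poppy moss yew rye daisy rose lime sage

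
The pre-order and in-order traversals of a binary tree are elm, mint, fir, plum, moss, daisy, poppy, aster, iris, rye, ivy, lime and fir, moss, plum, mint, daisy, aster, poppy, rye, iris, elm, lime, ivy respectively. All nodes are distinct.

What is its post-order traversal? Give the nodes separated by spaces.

moss plum fir aster rye iris poppy daisy mint lime ivy elm

The first element of pre-order is the root; it splits in-order into left and right subtrees.
Root elm: left subtree has 9 nodes {fir, moss, plum, mint, daisy, aster, poppy, rye, iris}, right has 2 {lime, ivy}.
  Root mint: left subtree has 3 nodes {fir, moss, plum}, right has 5 {daisy, aster, poppy, rye, iris}.
    Root fir: left subtree has 0 nodes { }, right has 2 {moss, plum}.
      Root plum: left subtree has 1 node {moss}, right has 0 { }.
    Root daisy: left subtree has 0 nodes { }, right has 4 {aster, poppy, rye, iris}.
      Root poppy: left subtree has 1 node {aster}, right has 2 {rye, iris}.
        Root iris: left subtree has 1 node {rye}, right has 0 { }.
  Root ivy: left subtree has 1 node {lime}, right has 0 { }.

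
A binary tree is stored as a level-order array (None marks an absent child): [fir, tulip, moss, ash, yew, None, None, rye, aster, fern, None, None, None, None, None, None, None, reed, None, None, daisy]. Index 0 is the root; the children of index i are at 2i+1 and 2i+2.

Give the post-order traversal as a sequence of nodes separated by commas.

Post-order visits the left subtree, then the right subtree, then the node.
At fir: go left to tulip.
  At tulip: go left to ash.
    At ash: go left to rye.
      rye is a leaf — visit rye.
    At ash: go right to aster.
      At aster: go left to reed.
        reed is a leaf — visit reed.
      At aster: no right child.
      Visit aster.
    Visit ash.
  At tulip: go right to yew.
    At yew: go left to fern.
      At fern: no left child.
      At fern: go right to daisy.
        daisy is a leaf — visit daisy.
      Visit fern.
    At yew: no right child.
    Visit yew.
  Visit tulip.
At fir: go right to moss.
  moss is a leaf — visit moss.
Visit fir.

rye, reed, aster, ash, daisy, fern, yew, tulip, moss, fir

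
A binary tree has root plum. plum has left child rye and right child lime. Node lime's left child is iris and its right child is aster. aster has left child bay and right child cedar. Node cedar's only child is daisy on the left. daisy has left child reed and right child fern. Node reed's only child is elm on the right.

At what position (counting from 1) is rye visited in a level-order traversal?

2

Level-order visits nodes level by level from the root, left to right within each level.
Level 0: plum
Level 1: rye, lime
Level 2: iris, aster
Level 3: bay, cedar
Level 4: daisy
Level 5: reed, fern
Level 6: elm
Full level-order sequence: plum, rye, lime, iris, aster, bay, cedar, daisy, reed, fern, elm.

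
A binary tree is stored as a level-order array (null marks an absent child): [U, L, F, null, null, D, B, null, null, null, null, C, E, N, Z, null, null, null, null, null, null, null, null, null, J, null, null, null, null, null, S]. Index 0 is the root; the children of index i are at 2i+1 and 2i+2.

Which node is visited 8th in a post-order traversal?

Post-order visits the left subtree, then the right subtree, then the node.
At U: go left to L.
  L is a leaf — visit L.
At U: go right to F.
  At F: go left to D.
    At D: go left to C.
      At C: no left child.
      At C: go right to J.
        J is a leaf — visit J.
      Visit C.
    At D: go right to E.
      E is a leaf — visit E.
    Visit D.
  At F: go right to B.
    At B: go left to N.
      N is a leaf — visit N.
    At B: go right to Z.
      At Z: no left child.
      At Z: go right to S.
        S is a leaf — visit S.
      Visit Z.
    Visit B.
  Visit F.
Visit U.
Full post-order sequence: L, J, C, E, D, N, S, Z, B, F, U.

Z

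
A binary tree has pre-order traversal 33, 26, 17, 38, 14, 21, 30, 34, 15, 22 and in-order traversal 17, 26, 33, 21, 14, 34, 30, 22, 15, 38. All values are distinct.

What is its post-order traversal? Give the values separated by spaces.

17 26 21 34 22 15 30 14 38 33

The first element of pre-order is the root; it splits in-order into left and right subtrees.
Root 33: left subtree has 2 nodes {17, 26}, right has 7 {21, 14, 34, 30, 22, 15, 38}.
  Root 26: left subtree has 1 node {17}, right has 0 { }.
  Root 38: left subtree has 6 nodes {21, 14, 34, 30, 22, 15}, right has 0 { }.
    Root 14: left subtree has 1 node {21}, right has 4 {34, 30, 22, 15}.
      Root 30: left subtree has 1 node {34}, right has 2 {22, 15}.
        Root 15: left subtree has 1 node {22}, right has 0 { }.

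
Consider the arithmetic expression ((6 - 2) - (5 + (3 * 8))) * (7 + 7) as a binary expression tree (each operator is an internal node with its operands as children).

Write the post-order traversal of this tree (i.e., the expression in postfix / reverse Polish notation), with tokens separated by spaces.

Post-order on an expression tree gives postfix notation: for each operator, emit left operand, right operand, then the operator.

6 2 - 5 3 8 * + - 7 7 + *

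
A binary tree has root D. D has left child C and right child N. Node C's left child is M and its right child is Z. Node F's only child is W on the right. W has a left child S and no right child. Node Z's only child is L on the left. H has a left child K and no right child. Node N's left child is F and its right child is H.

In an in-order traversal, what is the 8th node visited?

In-order visits the left subtree, then the node, then the right subtree.
At D: go left to C.
  At C: go left to M.
    M is a leaf — visit M.
  Visit C.
  At C: go right to Z.
    At Z: go left to L.
      L is a leaf — visit L.
    Visit Z.
    At Z: no right child.
Visit D.
At D: go right to N.
  At N: go left to F.
    At F: no left child.
    Visit F.
    At F: go right to W.
      At W: go left to S.
        S is a leaf — visit S.
      Visit W.
      At W: no right child.
  Visit N.
  At N: go right to H.
    At H: go left to K.
      K is a leaf — visit K.
    Visit H.
    At H: no right child.
Full in-order sequence: M, C, L, Z, D, F, S, W, N, K, H.

W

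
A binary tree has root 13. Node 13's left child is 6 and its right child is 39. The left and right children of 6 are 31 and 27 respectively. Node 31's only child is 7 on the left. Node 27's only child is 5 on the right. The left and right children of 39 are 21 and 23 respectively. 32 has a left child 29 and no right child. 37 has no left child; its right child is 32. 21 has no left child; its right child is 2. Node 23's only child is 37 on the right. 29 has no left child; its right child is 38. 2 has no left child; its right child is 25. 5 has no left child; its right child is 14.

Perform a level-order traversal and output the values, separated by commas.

13, 6, 39, 31, 27, 21, 23, 7, 5, 2, 37, 14, 25, 32, 29, 38

Level-order visits nodes level by level from the root, left to right within each level.
Level 0: 13
Level 1: 6, 39
Level 2: 31, 27, 21, 23
Level 3: 7, 5, 2, 37
Level 4: 14, 25, 32
Level 5: 29
Level 6: 38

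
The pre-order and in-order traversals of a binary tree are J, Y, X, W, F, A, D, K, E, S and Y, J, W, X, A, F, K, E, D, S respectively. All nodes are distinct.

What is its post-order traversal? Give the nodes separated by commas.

The first element of pre-order is the root; it splits in-order into left and right subtrees.
Root J: left subtree has 1 node {Y}, right has 8 {W, X, A, F, K, E, D, S}.
  Root X: left subtree has 1 node {W}, right has 6 {A, F, K, E, D, S}.
    Root F: left subtree has 1 node {A}, right has 4 {K, E, D, S}.
      Root D: left subtree has 2 nodes {K, E}, right has 1 {S}.
        Root K: left subtree has 0 nodes { }, right has 1 {E}.

Y, W, A, E, K, S, D, F, X, J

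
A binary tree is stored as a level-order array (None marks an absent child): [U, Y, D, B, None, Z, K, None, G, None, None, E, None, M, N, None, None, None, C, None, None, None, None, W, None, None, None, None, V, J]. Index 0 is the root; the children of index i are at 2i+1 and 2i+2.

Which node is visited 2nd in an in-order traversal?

G

In-order visits the left subtree, then the node, then the right subtree.
At U: go left to Y.
  At Y: go left to B.
    At B: no left child.
    Visit B.
    At B: go right to G.
      At G: no left child.
      Visit G.
      At G: go right to C.
        C is a leaf — visit C.
  Visit Y.
  At Y: no right child.
Visit U.
At U: go right to D.
  At D: go left to Z.
    At Z: go left to E.
      At E: go left to W.
        W is a leaf — visit W.
      Visit E.
      At E: no right child.
    Visit Z.
    At Z: no right child.
  Visit D.
  At D: go right to K.
    At K: go left to M.
      At M: no left child.
      Visit M.
      At M: go right to V.
        V is a leaf — visit V.
    Visit K.
    At K: go right to N.
      At N: go left to J.
        J is a leaf — visit J.
      Visit N.
      At N: no right child.
Full in-order sequence: B, G, C, Y, U, W, E, Z, D, M, V, K, J, N.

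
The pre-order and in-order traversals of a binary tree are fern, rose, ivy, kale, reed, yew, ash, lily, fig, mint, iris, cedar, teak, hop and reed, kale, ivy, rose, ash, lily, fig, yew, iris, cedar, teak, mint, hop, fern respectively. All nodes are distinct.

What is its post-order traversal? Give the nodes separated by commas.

The first element of pre-order is the root; it splits in-order into left and right subtrees.
Root fern: left subtree has 13 nodes {reed, kale, ivy, rose, ash, lily, fig, yew, iris, cedar, teak, mint, hop}, right has 0 { }.
  Root rose: left subtree has 3 nodes {reed, kale, ivy}, right has 9 {ash, lily, fig, yew, iris, cedar, teak, mint, hop}.
    Root ivy: left subtree has 2 nodes {reed, kale}, right has 0 { }.
      Root kale: left subtree has 1 node {reed}, right has 0 { }.
    Root yew: left subtree has 3 nodes {ash, lily, fig}, right has 5 {iris, cedar, teak, mint, hop}.
      Root ash: left subtree has 0 nodes { }, right has 2 {lily, fig}.
        Root lily: left subtree has 0 nodes { }, right has 1 {fig}.
      Root mint: left subtree has 3 nodes {iris, cedar, teak}, right has 1 {hop}.
        Root iris: left subtree has 0 nodes { }, right has 2 {cedar, teak}.
          Root cedar: left subtree has 0 nodes { }, right has 1 {teak}.

reed, kale, ivy, fig, lily, ash, teak, cedar, iris, hop, mint, yew, rose, fern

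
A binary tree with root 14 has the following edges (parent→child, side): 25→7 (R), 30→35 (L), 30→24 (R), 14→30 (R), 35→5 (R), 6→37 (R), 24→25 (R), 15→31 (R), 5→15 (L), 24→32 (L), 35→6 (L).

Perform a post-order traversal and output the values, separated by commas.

37, 6, 31, 15, 5, 35, 32, 7, 25, 24, 30, 14

Post-order visits the left subtree, then the right subtree, then the node.
At 14: no left child.
At 14: go right to 30.
  At 30: go left to 35.
    At 35: go left to 6.
      At 6: no left child.
      At 6: go right to 37.
        37 is a leaf — visit 37.
      Visit 6.
    At 35: go right to 5.
      At 5: go left to 15.
        At 15: no left child.
        At 15: go right to 31.
          31 is a leaf — visit 31.
        Visit 15.
      At 5: no right child.
      Visit 5.
    Visit 35.
  At 30: go right to 24.
    At 24: go left to 32.
      32 is a leaf — visit 32.
    At 24: go right to 25.
      At 25: no left child.
      At 25: go right to 7.
        7 is a leaf — visit 7.
      Visit 25.
    Visit 24.
  Visit 30.
Visit 14.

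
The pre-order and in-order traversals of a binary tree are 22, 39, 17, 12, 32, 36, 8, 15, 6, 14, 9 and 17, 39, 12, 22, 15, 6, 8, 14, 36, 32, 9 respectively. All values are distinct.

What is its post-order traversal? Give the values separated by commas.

17, 12, 39, 6, 15, 14, 8, 36, 9, 32, 22

The first element of pre-order is the root; it splits in-order into left and right subtrees.
Root 22: left subtree has 3 nodes {17, 39, 12}, right has 7 {15, 6, 8, 14, 36, 32, 9}.
  Root 39: left subtree has 1 node {17}, right has 1 {12}.
  Root 32: left subtree has 5 nodes {15, 6, 8, 14, 36}, right has 1 {9}.
    Root 36: left subtree has 4 nodes {15, 6, 8, 14}, right has 0 { }.
      Root 8: left subtree has 2 nodes {15, 6}, right has 1 {14}.
        Root 15: left subtree has 0 nodes { }, right has 1 {6}.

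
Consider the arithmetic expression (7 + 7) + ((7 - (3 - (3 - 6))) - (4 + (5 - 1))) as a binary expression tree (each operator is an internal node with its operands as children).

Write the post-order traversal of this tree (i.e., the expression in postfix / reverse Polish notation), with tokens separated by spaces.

Post-order on an expression tree gives postfix notation: for each operator, emit left operand, right operand, then the operator.

7 7 + 7 3 3 6 - - - 4 5 1 - + - +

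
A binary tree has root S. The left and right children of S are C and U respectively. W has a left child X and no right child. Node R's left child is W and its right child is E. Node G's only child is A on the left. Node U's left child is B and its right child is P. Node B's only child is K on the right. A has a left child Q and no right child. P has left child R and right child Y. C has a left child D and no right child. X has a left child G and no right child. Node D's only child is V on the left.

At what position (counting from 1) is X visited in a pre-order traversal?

Pre-order visits the node, then its left subtree, then its right subtree.
Visit S.
At S: go left to C.
  Visit C.
  At C: go left to D.
    Visit D.
    At D: go left to V.
      V is a leaf — visit V.
    At D: no right child.
  At C: no right child.
At S: go right to U.
  Visit U.
  At U: go left to B.
    Visit B.
    At B: no left child.
    At B: go right to K.
      K is a leaf — visit K.
  At U: go right to P.
    Visit P.
    At P: go left to R.
      Visit R.
      At R: go left to W.
        Visit W.
        At W: go left to X.
          Visit X.
          At X: go left to G.
            Visit G.
            At G: go left to A.
              Visit A.
              At A: go left to Q.
                Q is a leaf — visit Q.
              At A: no right child.
            At G: no right child.
          At X: no right child.
        At W: no right child.
      At R: go right to E.
        E is a leaf — visit E.
    At P: go right to Y.
      Y is a leaf — visit Y.
Full pre-order sequence: S, C, D, V, U, B, K, P, R, W, X, G, A, Q, E, Y.

11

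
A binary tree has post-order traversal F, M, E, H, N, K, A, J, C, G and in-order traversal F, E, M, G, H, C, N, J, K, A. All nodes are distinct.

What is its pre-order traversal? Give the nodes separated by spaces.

G E F M C H J N A K

The last element of post-order is the root; it splits in-order into left and right subtrees.
Root G: left subtree has 3 nodes {F, E, M}, right has 6 {H, C, N, J, K, A}.
  Root E: left subtree has 1 node {F}, right has 1 {M}.
  Root C: left subtree has 1 node {H}, right has 4 {N, J, K, A}.
    Root J: left subtree has 1 node {N}, right has 2 {K, A}.
      Root A: left subtree has 1 node {K}, right has 0 { }.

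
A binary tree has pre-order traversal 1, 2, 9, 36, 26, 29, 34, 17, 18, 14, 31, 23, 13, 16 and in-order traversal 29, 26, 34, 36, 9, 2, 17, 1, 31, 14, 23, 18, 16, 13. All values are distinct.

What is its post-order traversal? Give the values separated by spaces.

The first element of pre-order is the root; it splits in-order into left and right subtrees.
Root 1: left subtree has 7 nodes {29, 26, 34, 36, 9, 2, 17}, right has 6 {31, 14, 23, 18, 16, 13}.
  Root 2: left subtree has 5 nodes {29, 26, 34, 36, 9}, right has 1 {17}.
    Root 9: left subtree has 4 nodes {29, 26, 34, 36}, right has 0 { }.
      Root 36: left subtree has 3 nodes {29, 26, 34}, right has 0 { }.
        Root 26: left subtree has 1 node {29}, right has 1 {34}.
  Root 18: left subtree has 3 nodes {31, 14, 23}, right has 2 {16, 13}.
    Root 14: left subtree has 1 node {31}, right has 1 {23}.
    Root 13: left subtree has 1 node {16}, right has 0 { }.

29 34 26 36 9 17 2 31 23 14 16 13 18 1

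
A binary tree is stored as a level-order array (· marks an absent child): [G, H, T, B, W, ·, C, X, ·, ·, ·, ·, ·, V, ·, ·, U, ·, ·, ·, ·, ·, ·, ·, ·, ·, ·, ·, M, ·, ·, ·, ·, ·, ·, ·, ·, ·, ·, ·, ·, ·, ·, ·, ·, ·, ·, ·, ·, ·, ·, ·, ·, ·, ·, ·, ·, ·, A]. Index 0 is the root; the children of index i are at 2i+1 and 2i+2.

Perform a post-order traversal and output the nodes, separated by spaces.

U X B W H A M V C T G

Post-order visits the left subtree, then the right subtree, then the node.
At G: go left to H.
  At H: go left to B.
    At B: go left to X.
      At X: no left child.
      At X: go right to U.
        U is a leaf — visit U.
      Visit X.
    At B: no right child.
    Visit B.
  At H: go right to W.
    W is a leaf — visit W.
  Visit H.
At G: go right to T.
  At T: no left child.
  At T: go right to C.
    At C: go left to V.
      At V: no left child.
      At V: go right to M.
        At M: no left child.
        At M: go right to A.
          A is a leaf — visit A.
        Visit M.
      Visit V.
    At C: no right child.
    Visit C.
  Visit T.
Visit G.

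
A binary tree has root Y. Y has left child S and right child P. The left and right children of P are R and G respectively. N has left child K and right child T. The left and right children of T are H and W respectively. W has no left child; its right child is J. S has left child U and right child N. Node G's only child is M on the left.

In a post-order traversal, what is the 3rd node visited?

H

Post-order visits the left subtree, then the right subtree, then the node.
At Y: go left to S.
  At S: go left to U.
    U is a leaf — visit U.
  At S: go right to N.
    At N: go left to K.
      K is a leaf — visit K.
    At N: go right to T.
      At T: go left to H.
        H is a leaf — visit H.
      At T: go right to W.
        At W: no left child.
        At W: go right to J.
          J is a leaf — visit J.
        Visit W.
      Visit T.
    Visit N.
  Visit S.
At Y: go right to P.
  At P: go left to R.
    R is a leaf — visit R.
  At P: go right to G.
    At G: go left to M.
      M is a leaf — visit M.
    At G: no right child.
    Visit G.
  Visit P.
Visit Y.
Full post-order sequence: U, K, H, J, W, T, N, S, R, M, G, P, Y.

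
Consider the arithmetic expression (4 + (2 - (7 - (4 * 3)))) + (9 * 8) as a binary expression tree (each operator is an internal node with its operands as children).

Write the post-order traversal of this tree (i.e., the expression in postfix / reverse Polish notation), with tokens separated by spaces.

Post-order on an expression tree gives postfix notation: for each operator, emit left operand, right operand, then the operator.

4 2 7 4 3 * - - + 9 8 * +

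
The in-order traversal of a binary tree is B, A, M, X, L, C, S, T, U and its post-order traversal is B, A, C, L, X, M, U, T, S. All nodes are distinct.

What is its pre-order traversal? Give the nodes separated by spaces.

S M A B X L C T U

The last element of post-order is the root; it splits in-order into left and right subtrees.
Root S: left subtree has 6 nodes {B, A, M, X, L, C}, right has 2 {T, U}.
  Root M: left subtree has 2 nodes {B, A}, right has 3 {X, L, C}.
    Root A: left subtree has 1 node {B}, right has 0 { }.
    Root X: left subtree has 0 nodes { }, right has 2 {L, C}.
      Root L: left subtree has 0 nodes { }, right has 1 {C}.
  Root T: left subtree has 0 nodes { }, right has 1 {U}.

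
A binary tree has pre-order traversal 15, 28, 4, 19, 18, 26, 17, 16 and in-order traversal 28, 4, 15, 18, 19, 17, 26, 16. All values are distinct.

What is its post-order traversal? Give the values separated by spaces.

4 28 18 17 16 26 19 15

The first element of pre-order is the root; it splits in-order into left and right subtrees.
Root 15: left subtree has 2 nodes {28, 4}, right has 5 {18, 19, 17, 26, 16}.
  Root 28: left subtree has 0 nodes { }, right has 1 {4}.
  Root 19: left subtree has 1 node {18}, right has 3 {17, 26, 16}.
    Root 26: left subtree has 1 node {17}, right has 1 {16}.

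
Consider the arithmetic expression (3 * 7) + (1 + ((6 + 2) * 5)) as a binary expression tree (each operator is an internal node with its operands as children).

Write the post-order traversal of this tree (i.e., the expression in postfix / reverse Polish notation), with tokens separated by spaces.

3 7 * 1 6 2 + 5 * + +

Post-order on an expression tree gives postfix notation: for each operator, emit left operand, right operand, then the operator.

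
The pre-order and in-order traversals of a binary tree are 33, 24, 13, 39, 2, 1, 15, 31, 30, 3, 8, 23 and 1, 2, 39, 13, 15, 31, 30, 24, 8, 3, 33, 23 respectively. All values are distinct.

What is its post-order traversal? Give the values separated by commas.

The first element of pre-order is the root; it splits in-order into left and right subtrees.
Root 33: left subtree has 10 nodes {1, 2, 39, 13, 15, 31, 30, 24, 8, 3}, right has 1 {23}.
  Root 24: left subtree has 7 nodes {1, 2, 39, 13, 15, 31, 30}, right has 2 {8, 3}.
    Root 13: left subtree has 3 nodes {1, 2, 39}, right has 3 {15, 31, 30}.
      Root 39: left subtree has 2 nodes {1, 2}, right has 0 { }.
        Root 2: left subtree has 1 node {1}, right has 0 { }.
      Root 15: left subtree has 0 nodes { }, right has 2 {31, 30}.
        Root 31: left subtree has 0 nodes { }, right has 1 {30}.
    Root 3: left subtree has 1 node {8}, right has 0 { }.

1, 2, 39, 30, 31, 15, 13, 8, 3, 24, 23, 33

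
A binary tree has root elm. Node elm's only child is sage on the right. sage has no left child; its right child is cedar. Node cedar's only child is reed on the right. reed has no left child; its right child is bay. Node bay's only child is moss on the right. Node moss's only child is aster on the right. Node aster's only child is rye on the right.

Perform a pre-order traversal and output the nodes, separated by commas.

Pre-order visits the node, then its left subtree, then its right subtree.
Visit elm.
At elm: no left child.
At elm: go right to sage.
  Visit sage.
  At sage: no left child.
  At sage: go right to cedar.
    Visit cedar.
    At cedar: no left child.
    At cedar: go right to reed.
      Visit reed.
      At reed: no left child.
      At reed: go right to bay.
        Visit bay.
        At bay: no left child.
        At bay: go right to moss.
          Visit moss.
          At moss: no left child.
          At moss: go right to aster.
            Visit aster.
            At aster: no left child.
            At aster: go right to rye.
              rye is a leaf — visit rye.

elm, sage, cedar, reed, bay, moss, aster, rye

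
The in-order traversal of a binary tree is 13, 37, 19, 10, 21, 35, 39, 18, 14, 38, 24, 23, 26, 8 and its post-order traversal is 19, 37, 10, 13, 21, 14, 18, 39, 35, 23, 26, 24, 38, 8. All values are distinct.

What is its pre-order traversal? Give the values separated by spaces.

The last element of post-order is the root; it splits in-order into left and right subtrees.
Root 8: left subtree has 13 nodes {13, 37, 19, 10, 21, 35, 39, 18, 14, 38, 24, 23, 26}, right has 0 { }.
  Root 38: left subtree has 9 nodes {13, 37, 19, 10, 21, 35, 39, 18, 14}, right has 3 {24, 23, 26}.
    Root 35: left subtree has 5 nodes {13, 37, 19, 10, 21}, right has 3 {39, 18, 14}.
      Root 21: left subtree has 4 nodes {13, 37, 19, 10}, right has 0 { }.
        Root 13: left subtree has 0 nodes { }, right has 3 {37, 19, 10}.
          Root 10: left subtree has 2 nodes {37, 19}, right has 0 { }.
            Root 37: left subtree has 0 nodes { }, right has 1 {19}.
      Root 39: left subtree has 0 nodes { }, right has 2 {18, 14}.
        Root 18: left subtree has 0 nodes { }, right has 1 {14}.
    Root 24: left subtree has 0 nodes { }, right has 2 {23, 26}.
      Root 26: left subtree has 1 node {23}, right has 0 { }.

8 38 35 21 13 10 37 19 39 18 14 24 26 23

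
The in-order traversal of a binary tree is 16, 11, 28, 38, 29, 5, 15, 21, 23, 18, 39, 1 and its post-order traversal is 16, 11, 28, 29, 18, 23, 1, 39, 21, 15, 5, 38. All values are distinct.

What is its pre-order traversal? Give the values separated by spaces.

The last element of post-order is the root; it splits in-order into left and right subtrees.
Root 38: left subtree has 3 nodes {16, 11, 28}, right has 8 {29, 5, 15, 21, 23, 18, 39, 1}.
  Root 28: left subtree has 2 nodes {16, 11}, right has 0 { }.
    Root 11: left subtree has 1 node {16}, right has 0 { }.
  Root 5: left subtree has 1 node {29}, right has 6 {15, 21, 23, 18, 39, 1}.
    Root 15: left subtree has 0 nodes { }, right has 5 {21, 23, 18, 39, 1}.
      Root 21: left subtree has 0 nodes { }, right has 4 {23, 18, 39, 1}.
        Root 39: left subtree has 2 nodes {23, 18}, right has 1 {1}.
          Root 23: left subtree has 0 nodes { }, right has 1 {18}.

38 28 11 16 5 29 15 21 39 23 18 1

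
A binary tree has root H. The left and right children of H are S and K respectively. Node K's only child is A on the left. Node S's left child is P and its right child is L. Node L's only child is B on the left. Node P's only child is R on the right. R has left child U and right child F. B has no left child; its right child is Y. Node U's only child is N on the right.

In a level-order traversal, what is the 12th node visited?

N

Level-order visits nodes level by level from the root, left to right within each level.
Level 0: H
Level 1: S, K
Level 2: P, L, A
Level 3: R, B
Level 4: U, F, Y
Level 5: N
Full level-order sequence: H, S, K, P, L, A, R, B, U, F, Y, N.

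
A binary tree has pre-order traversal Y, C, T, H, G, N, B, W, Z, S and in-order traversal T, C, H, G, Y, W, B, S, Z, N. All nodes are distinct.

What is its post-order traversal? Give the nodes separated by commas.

The first element of pre-order is the root; it splits in-order into left and right subtrees.
Root Y: left subtree has 4 nodes {T, C, H, G}, right has 5 {W, B, S, Z, N}.
  Root C: left subtree has 1 node {T}, right has 2 {H, G}.
    Root H: left subtree has 0 nodes { }, right has 1 {G}.
  Root N: left subtree has 4 nodes {W, B, S, Z}, right has 0 { }.
    Root B: left subtree has 1 node {W}, right has 2 {S, Z}.
      Root Z: left subtree has 1 node {S}, right has 0 { }.

T, G, H, C, W, S, Z, B, N, Y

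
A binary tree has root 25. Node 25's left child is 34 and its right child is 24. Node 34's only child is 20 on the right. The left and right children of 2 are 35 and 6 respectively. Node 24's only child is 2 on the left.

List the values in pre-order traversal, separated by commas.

Pre-order visits the node, then its left subtree, then its right subtree.
Visit 25.
At 25: go left to 34.
  Visit 34.
  At 34: no left child.
  At 34: go right to 20.
    20 is a leaf — visit 20.
At 25: go right to 24.
  Visit 24.
  At 24: go left to 2.
    Visit 2.
    At 2: go left to 35.
      35 is a leaf — visit 35.
    At 2: go right to 6.
      6 is a leaf — visit 6.
  At 24: no right child.

25, 34, 20, 24, 2, 35, 6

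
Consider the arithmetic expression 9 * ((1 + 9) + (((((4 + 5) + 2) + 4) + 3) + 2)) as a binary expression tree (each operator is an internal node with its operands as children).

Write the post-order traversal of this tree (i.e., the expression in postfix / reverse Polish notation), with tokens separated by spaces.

Post-order on an expression tree gives postfix notation: for each operator, emit left operand, right operand, then the operator.

9 1 9 + 4 5 + 2 + 4 + 3 + 2 + + *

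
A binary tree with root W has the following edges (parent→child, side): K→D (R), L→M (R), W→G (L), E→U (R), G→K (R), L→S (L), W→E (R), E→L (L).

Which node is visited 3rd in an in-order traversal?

In-order visits the left subtree, then the node, then the right subtree.
At W: go left to G.
  At G: no left child.
  Visit G.
  At G: go right to K.
    At K: no left child.
    Visit K.
    At K: go right to D.
      D is a leaf — visit D.
Visit W.
At W: go right to E.
  At E: go left to L.
    At L: go left to S.
      S is a leaf — visit S.
    Visit L.
    At L: go right to M.
      M is a leaf — visit M.
  Visit E.
  At E: go right to U.
    U is a leaf — visit U.
Full in-order sequence: G, K, D, W, S, L, M, E, U.

D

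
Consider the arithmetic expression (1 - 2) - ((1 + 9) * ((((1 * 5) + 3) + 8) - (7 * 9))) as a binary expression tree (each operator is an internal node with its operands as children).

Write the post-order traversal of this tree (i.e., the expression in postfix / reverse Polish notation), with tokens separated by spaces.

1 2 - 1 9 + 1 5 * 3 + 8 + 7 9 * - * -

Post-order on an expression tree gives postfix notation: for each operator, emit left operand, right operand, then the operator.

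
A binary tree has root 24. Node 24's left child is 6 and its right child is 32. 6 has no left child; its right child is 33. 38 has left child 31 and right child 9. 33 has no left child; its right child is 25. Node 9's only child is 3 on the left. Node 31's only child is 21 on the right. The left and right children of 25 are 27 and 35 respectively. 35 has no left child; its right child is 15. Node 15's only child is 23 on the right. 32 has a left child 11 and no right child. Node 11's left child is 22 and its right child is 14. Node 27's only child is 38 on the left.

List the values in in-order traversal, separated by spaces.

6 33 31 21 38 3 9 27 25 35 15 23 24 22 11 14 32

In-order visits the left subtree, then the node, then the right subtree.
At 24: go left to 6.
  At 6: no left child.
  Visit 6.
  At 6: go right to 33.
    At 33: no left child.
    Visit 33.
    At 33: go right to 25.
      At 25: go left to 27.
        At 27: go left to 38.
          At 38: go left to 31.
            At 31: no left child.
            Visit 31.
            At 31: go right to 21.
              21 is a leaf — visit 21.
          Visit 38.
          At 38: go right to 9.
            At 9: go left to 3.
              3 is a leaf — visit 3.
            Visit 9.
            At 9: no right child.
        Visit 27.
        At 27: no right child.
      Visit 25.
      At 25: go right to 35.
        At 35: no left child.
        Visit 35.
        At 35: go right to 15.
          At 15: no left child.
          Visit 15.
          At 15: go right to 23.
            23 is a leaf — visit 23.
Visit 24.
At 24: go right to 32.
  At 32: go left to 11.
    At 11: go left to 22.
      22 is a leaf — visit 22.
    Visit 11.
    At 11: go right to 14.
      14 is a leaf — visit 14.
  Visit 32.
  At 32: no right child.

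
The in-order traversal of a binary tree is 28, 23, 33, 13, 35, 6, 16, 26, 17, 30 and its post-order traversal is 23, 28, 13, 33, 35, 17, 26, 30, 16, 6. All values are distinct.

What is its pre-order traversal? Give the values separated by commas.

6, 35, 33, 28, 23, 13, 16, 30, 26, 17

The last element of post-order is the root; it splits in-order into left and right subtrees.
Root 6: left subtree has 5 nodes {28, 23, 33, 13, 35}, right has 4 {16, 26, 17, 30}.
  Root 35: left subtree has 4 nodes {28, 23, 33, 13}, right has 0 { }.
    Root 33: left subtree has 2 nodes {28, 23}, right has 1 {13}.
      Root 28: left subtree has 0 nodes { }, right has 1 {23}.
  Root 16: left subtree has 0 nodes { }, right has 3 {26, 17, 30}.
    Root 30: left subtree has 2 nodes {26, 17}, right has 0 { }.
      Root 26: left subtree has 0 nodes { }, right has 1 {17}.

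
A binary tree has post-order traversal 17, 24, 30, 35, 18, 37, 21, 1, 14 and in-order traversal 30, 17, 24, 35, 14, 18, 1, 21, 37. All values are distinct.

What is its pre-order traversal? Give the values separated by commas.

The last element of post-order is the root; it splits in-order into left and right subtrees.
Root 14: left subtree has 4 nodes {30, 17, 24, 35}, right has 4 {18, 1, 21, 37}.
  Root 35: left subtree has 3 nodes {30, 17, 24}, right has 0 { }.
    Root 30: left subtree has 0 nodes { }, right has 2 {17, 24}.
      Root 24: left subtree has 1 node {17}, right has 0 { }.
  Root 1: left subtree has 1 node {18}, right has 2 {21, 37}.
    Root 21: left subtree has 0 nodes { }, right has 1 {37}.

14, 35, 30, 24, 17, 1, 18, 21, 37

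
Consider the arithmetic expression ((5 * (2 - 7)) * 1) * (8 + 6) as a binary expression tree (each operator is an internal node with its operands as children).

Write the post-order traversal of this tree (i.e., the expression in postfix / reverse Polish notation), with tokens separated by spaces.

Post-order on an expression tree gives postfix notation: for each operator, emit left operand, right operand, then the operator.

5 2 7 - * 1 * 8 6 + *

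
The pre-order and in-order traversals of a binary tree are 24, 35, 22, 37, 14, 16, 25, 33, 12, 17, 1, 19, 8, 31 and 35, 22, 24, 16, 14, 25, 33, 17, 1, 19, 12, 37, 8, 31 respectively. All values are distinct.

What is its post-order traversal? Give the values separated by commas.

The first element of pre-order is the root; it splits in-order into left and right subtrees.
Root 24: left subtree has 2 nodes {35, 22}, right has 11 {16, 14, 25, 33, 17, 1, 19, 12, 37, 8, 31}.
  Root 35: left subtree has 0 nodes { }, right has 1 {22}.
  Root 37: left subtree has 8 nodes {16, 14, 25, 33, 17, 1, 19, 12}, right has 2 {8, 31}.
    Root 14: left subtree has 1 node {16}, right has 6 {25, 33, 17, 1, 19, 12}.
      Root 25: left subtree has 0 nodes { }, right has 5 {33, 17, 1, 19, 12}.
        Root 33: left subtree has 0 nodes { }, right has 4 {17, 1, 19, 12}.
          Root 12: left subtree has 3 nodes {17, 1, 19}, right has 0 { }.
            Root 17: left subtree has 0 nodes { }, right has 2 {1, 19}.
              Root 1: left subtree has 0 nodes { }, right has 1 {19}.
    Root 8: left subtree has 0 nodes { }, right has 1 {31}.

22, 35, 16, 19, 1, 17, 12, 33, 25, 14, 31, 8, 37, 24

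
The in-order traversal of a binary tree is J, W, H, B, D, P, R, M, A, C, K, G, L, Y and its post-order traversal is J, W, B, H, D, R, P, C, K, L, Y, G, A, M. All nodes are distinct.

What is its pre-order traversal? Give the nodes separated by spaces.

The last element of post-order is the root; it splits in-order into left and right subtrees.
Root M: left subtree has 7 nodes {J, W, H, B, D, P, R}, right has 6 {A, C, K, G, L, Y}.
  Root P: left subtree has 5 nodes {J, W, H, B, D}, right has 1 {R}.
    Root D: left subtree has 4 nodes {J, W, H, B}, right has 0 { }.
      Root H: left subtree has 2 nodes {J, W}, right has 1 {B}.
        Root W: left subtree has 1 node {J}, right has 0 { }.
  Root A: left subtree has 0 nodes { }, right has 5 {C, K, G, L, Y}.
    Root G: left subtree has 2 nodes {C, K}, right has 2 {L, Y}.
      Root K: left subtree has 1 node {C}, right has 0 { }.
      Root Y: left subtree has 1 node {L}, right has 0 { }.

M P D H W J B R A G K C Y L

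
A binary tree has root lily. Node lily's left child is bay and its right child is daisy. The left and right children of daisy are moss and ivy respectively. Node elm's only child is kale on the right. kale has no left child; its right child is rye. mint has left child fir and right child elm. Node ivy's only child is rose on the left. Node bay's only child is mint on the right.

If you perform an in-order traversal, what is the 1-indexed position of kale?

5

In-order visits the left subtree, then the node, then the right subtree.
At lily: go left to bay.
  At bay: no left child.
  Visit bay.
  At bay: go right to mint.
    At mint: go left to fir.
      fir is a leaf — visit fir.
    Visit mint.
    At mint: go right to elm.
      At elm: no left child.
      Visit elm.
      At elm: go right to kale.
        At kale: no left child.
        Visit kale.
        At kale: go right to rye.
          rye is a leaf — visit rye.
Visit lily.
At lily: go right to daisy.
  At daisy: go left to moss.
    moss is a leaf — visit moss.
  Visit daisy.
  At daisy: go right to ivy.
    At ivy: go left to rose.
      rose is a leaf — visit rose.
    Visit ivy.
    At ivy: no right child.
Full in-order sequence: bay, fir, mint, elm, kale, rye, lily, moss, daisy, rose, ivy.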